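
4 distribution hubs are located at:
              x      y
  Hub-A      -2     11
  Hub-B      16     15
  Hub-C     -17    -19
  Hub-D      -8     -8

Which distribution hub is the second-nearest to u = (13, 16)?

Hub-A

Squared Euclidean distances:
d²(u, Hub-A) = (13−(-2))² + (16−11)² = 225 + 25 = 250
d²(u, Hub-B) = (13−16)² + (16−15)² = 9 + 1 = 10
d²(u, Hub-C) = (13−(-17))² + (16−(-19))² = 900 + 1225 = 2125
d²(u, Hub-D) = (13−(-8))² + (16−(-8))² = 441 + 576 = 1017
Sorted ascending: Hub-B, Hub-A, Hub-D, … — the second-nearest is Hub-A.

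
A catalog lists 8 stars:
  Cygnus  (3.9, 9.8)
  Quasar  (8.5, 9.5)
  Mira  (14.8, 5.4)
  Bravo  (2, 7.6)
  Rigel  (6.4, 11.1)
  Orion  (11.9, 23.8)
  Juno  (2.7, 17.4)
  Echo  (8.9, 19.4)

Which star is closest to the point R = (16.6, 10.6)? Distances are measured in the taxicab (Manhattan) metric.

d(R, Cygnus) = |16.6−3.9| + |10.6−9.8| = 12.7 + 0.8 = 13.5
d(R, Quasar) = |16.6−8.5| + |10.6−9.5| = 8.1 + 1.1 = 9.2
d(R, Mira) = |16.6−14.8| + |10.6−5.4| = 1.8 + 5.2 = 7
d(R, Bravo) = |16.6−2| + |10.6−7.6| = 14.6 + 3 = 17.6
d(R, Rigel) = |16.6−6.4| + |10.6−11.1| = 10.2 + 0.5 = 10.7
d(R, Orion) = |16.6−11.9| + |10.6−23.8| = 4.7 + 13.2 = 17.9
d(R, Juno) = |16.6−2.7| + |10.6−17.4| = 13.9 + 6.8 = 20.7
d(R, Echo) = |16.6−8.9| + |10.6−19.4| = 7.7 + 8.8 = 16.5
Mira is nearest.

Mira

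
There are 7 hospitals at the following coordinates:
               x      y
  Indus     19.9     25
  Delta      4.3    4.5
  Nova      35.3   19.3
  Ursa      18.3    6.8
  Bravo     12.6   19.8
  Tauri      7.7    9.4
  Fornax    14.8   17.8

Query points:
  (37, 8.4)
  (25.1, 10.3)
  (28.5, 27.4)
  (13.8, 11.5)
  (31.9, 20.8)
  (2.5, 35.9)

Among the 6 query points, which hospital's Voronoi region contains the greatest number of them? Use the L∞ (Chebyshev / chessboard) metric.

Nova

(37, 8.4) — d to each: Indus:17.1, Delta:32.7, Nova:10.9, Ursa:18.7, Bravo:24.4, Tauri:29.3, Fornax:22.2 → nearest is Nova
(25.1, 10.3) — d to each: Indus:14.7, Delta:20.8, Nova:10.2, Ursa:6.8, Bravo:12.5, Tauri:17.4, Fornax:10.3 → nearest is Ursa
(28.5, 27.4) — d to each: Indus:8.6, Delta:24.2, Nova:8.1, Ursa:20.6, Bravo:15.9, Tauri:20.8, Fornax:13.7 → nearest is Nova
(13.8, 11.5) — d to each: Indus:13.5, Delta:9.5, Nova:21.5, Ursa:4.7, Bravo:8.3, Tauri:6.1, Fornax:6.3 → nearest is Ursa
(31.9, 20.8) — d to each: Indus:12, Delta:27.6, Nova:3.4, Ursa:14, Bravo:19.3, Tauri:24.2, Fornax:17.1 → nearest is Nova
(2.5, 35.9) — d to each: Indus:17.4, Delta:31.4, Nova:32.8, Ursa:29.1, Bravo:16.1, Tauri:26.5, Fornax:18.1 → nearest is Bravo
Tally — Nova:3, Ursa:2, Bravo:1. Nova captures the most (3).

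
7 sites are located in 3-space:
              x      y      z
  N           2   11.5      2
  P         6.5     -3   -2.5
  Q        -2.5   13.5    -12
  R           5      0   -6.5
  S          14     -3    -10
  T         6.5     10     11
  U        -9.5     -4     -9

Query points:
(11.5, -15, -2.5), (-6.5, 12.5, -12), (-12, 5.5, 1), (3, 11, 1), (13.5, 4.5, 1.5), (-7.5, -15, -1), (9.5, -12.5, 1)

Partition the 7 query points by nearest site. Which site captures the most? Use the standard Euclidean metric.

P

(11.5, -15, -2.5) — d² to each: N:812.75, P:169, Q:1098.5, R:283.25, S:206.5, T:832.25, U:604.25 → nearest is P
(-6.5, 12.5, -12) — d² to each: N:269.25, P:499.5, Q:17, R:318.75, S:664.5, T:704.25, U:290.25 → nearest is Q
(-12, 5.5, 1) — d² to each: N:233, P:426.75, Q:323.25, R:375.5, S:869.25, T:462.5, U:196.5 → nearest is U
(3, 11, 1) — d² to each: N:2.25, P:220.5, Q:205.5, R:181.25, S:438, T:113.25, U:481.25 → nearest is N
(13.5, 4.5, 1.5) — d² to each: N:181.5, P:121.25, Q:519.25, R:156.5, S:188.75, T:169.5, U:711.5 → nearest is P
(-7.5, -15, -1) — d² to each: N:801.5, P:342.25, Q:958.25, R:411.5, S:687.25, T:965, U:189 → nearest is U
(9.5, -12.5, 1) — d² to each: N:633.25, P:111.5, Q:989, R:232.75, S:231.5, T:615.25, U:533.25 → nearest is P
Tally — N:1, P:3, Q:1, U:2. P captures the most (3).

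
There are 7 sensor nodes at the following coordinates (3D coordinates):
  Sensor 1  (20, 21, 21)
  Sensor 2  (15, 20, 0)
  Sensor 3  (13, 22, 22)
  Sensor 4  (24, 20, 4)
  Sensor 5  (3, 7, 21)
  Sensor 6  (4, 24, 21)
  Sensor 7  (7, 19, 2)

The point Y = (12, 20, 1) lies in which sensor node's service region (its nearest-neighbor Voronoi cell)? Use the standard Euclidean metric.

Compare squared distances (the ordering matches that of the actual distances):
d²(Y, Sensor 1) = (12−20)² + (20−21)² + (1−21)² = 64 + 1 + 400 = 465
d²(Y, Sensor 2) = (12−15)² + (20−20)² + (1−0)² = 9 + 0 + 1 = 10
d²(Y, Sensor 3) = (12−13)² + (20−22)² + (1−22)² = 1 + 4 + 441 = 446
d²(Y, Sensor 4) = (12−24)² + (20−20)² + (1−4)² = 144 + 0 + 9 = 153
d²(Y, Sensor 5) = (12−3)² + (20−7)² + (1−21)² = 81 + 169 + 400 = 650
d²(Y, Sensor 6) = (12−4)² + (20−24)² + (1−21)² = 64 + 16 + 400 = 480
d²(Y, Sensor 7) = (12−7)² + (20−19)² + (1−2)² = 25 + 1 + 1 = 27
Sensor 2 is nearest.

Sensor 2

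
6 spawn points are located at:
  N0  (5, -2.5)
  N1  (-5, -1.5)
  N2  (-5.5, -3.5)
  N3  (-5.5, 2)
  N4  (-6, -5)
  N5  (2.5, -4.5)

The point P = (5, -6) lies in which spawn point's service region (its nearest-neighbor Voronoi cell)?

Since √ is increasing, it suffices to compare squared distances:
|PN0|² = (5−5)² + (-6−(-2.5))² = 0 + 12.25 = 12.25
|PN1|² = (5−(-5))² + (-6−(-1.5))² = 100 + 20.25 = 120.25
|PN2|² = (5−(-5.5))² + (-6−(-3.5))² = 110.25 + 6.25 = 116.5
|PN3|² = (5−(-5.5))² + (-6−2)² = 110.25 + 64 = 174.25
|PN4|² = (5−(-6))² + (-6−(-5))² = 121 + 1 = 122
|PN5|² = (5−2.5)² + (-6−(-4.5))² = 6.25 + 2.25 = 8.5
The smallest is to N5, so P lies in the Voronoi region of N5.

N5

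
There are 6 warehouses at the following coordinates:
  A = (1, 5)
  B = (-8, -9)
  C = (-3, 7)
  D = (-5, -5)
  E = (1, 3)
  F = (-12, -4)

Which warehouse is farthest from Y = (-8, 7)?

B

Since √ is increasing, it suffices to compare squared distances:
|YA|² = (-8−1)² + (7−5)² = 81 + 4 = 85
|YB|² = (-8−(-8))² + (7−(-9))² = 0 + 256 = 256
|YC|² = (-8−(-3))² + (7−7)² = 25 + 0 = 25
|YD|² = (-8−(-5))² + (7−(-5))² = 9 + 144 = 153
|YE|² = (-8−1)² + (7−3)² = 81 + 16 = 97
|YF|² = (-8−(-12))² + (7−(-4))² = 16 + 121 = 137
The largest is to B.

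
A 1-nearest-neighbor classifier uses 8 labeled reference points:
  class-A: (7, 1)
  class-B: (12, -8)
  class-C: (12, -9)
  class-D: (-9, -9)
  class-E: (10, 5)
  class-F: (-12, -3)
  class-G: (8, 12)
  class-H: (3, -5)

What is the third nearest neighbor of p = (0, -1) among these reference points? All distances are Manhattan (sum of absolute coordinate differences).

class-F

d(p, class-A) = |0−7| + |-1−1| = 7 + 2 = 9
d(p, class-B) = |0−12| + |-1−(-8)| = 12 + 7 = 19
d(p, class-C) = |0−12| + |-1−(-9)| = 12 + 8 = 20
d(p, class-D) = |0−(-9)| + |-1−(-9)| = 9 + 8 = 17
d(p, class-E) = |0−10| + |-1−5| = 10 + 6 = 16
d(p, class-F) = |0−(-12)| + |-1−(-3)| = 12 + 2 = 14
d(p, class-G) = |0−8| + |-1−12| = 8 + 13 = 21
d(p, class-H) = |0−3| + |-1−(-5)| = 3 + 4 = 7
Sorted ascending: class-H, class-A, class-F, class-E, … — the third-nearest is class-F.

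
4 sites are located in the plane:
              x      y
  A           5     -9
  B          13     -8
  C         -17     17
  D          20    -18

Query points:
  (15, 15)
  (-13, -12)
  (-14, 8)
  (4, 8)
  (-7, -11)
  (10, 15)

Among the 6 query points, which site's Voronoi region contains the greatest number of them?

(15, 15) — d² to each: A:676, B:533, C:1028, D:1114 → nearest is B
(-13, -12) — d² to each: A:333, B:692, C:857, D:1125 → nearest is A
(-14, 8) — d² to each: A:650, B:985, C:90, D:1832 → nearest is C
(4, 8) — d² to each: A:290, B:337, C:522, D:932 → nearest is A
(-7, -11) — d² to each: A:148, B:409, C:884, D:778 → nearest is A
(10, 15) — d² to each: A:601, B:538, C:733, D:1189 → nearest is B
Tally — A:3, B:2, C:1. A captures the most (3).

A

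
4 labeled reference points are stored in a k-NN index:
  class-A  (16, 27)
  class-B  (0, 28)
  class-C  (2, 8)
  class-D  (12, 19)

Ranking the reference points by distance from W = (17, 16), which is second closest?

Squared Euclidean distances:
d²(W, class-A) = (17−16)² + (16−27)² = 1 + 121 = 122
d²(W, class-B) = (17−0)² + (16−28)² = 289 + 144 = 433
d²(W, class-C) = (17−2)² + (16−8)² = 225 + 64 = 289
d²(W, class-D) = (17−12)² + (16−19)² = 25 + 9 = 34
Sorted ascending: class-D, class-A, class-C, … — the second-nearest is class-A.

class-A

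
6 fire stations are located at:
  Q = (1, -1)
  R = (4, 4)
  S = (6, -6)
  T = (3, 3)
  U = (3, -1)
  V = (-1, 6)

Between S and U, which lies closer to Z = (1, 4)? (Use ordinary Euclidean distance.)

U

Compare squared distances:
|ZS|² = (1−6)² + (4−(-6))² = 25 + 100 = 125
|ZU|² = (1−3)² + (4−(-1))² = 4 + 25 = 29
125 > 29, so U is closer.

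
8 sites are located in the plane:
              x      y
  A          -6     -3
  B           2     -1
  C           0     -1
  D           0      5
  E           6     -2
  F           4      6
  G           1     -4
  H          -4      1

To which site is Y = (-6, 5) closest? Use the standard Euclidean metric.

H

Squared Euclidean distances:
|YA|² = (-6−(-6))² + (5−(-3))² = 0 + 64 = 64
|YB|² = (-6−2)² + (5−(-1))² = 64 + 36 = 100
|YC|² = (-6−0)² + (5−(-1))² = 36 + 36 = 72
|YD|² = (-6−0)² + (5−5)² = 36 + 0 = 36
|YE|² = (-6−6)² + (5−(-2))² = 144 + 49 = 193
|YF|² = (-6−4)² + (5−6)² = 100 + 1 = 101
|YG|² = (-6−1)² + (5−(-4))² = 49 + 81 = 130
|YH|² = (-6−(-4))² + (5−1)² = 4 + 16 = 20
The smallest is to H, so Y lies in the Voronoi region of H.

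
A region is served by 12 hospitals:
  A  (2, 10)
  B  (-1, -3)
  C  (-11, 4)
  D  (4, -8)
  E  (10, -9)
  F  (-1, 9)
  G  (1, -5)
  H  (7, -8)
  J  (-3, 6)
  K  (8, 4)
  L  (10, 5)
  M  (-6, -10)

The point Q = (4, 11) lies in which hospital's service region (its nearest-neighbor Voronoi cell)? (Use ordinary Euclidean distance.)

A

Since √ is increasing, it suffices to compare squared distances:
|QA|² = 4 + 1 = 5
|QB|² = 25 + 196 = 221
|QC|² = 225 + 49 = 274
|QD|² = 0 + 361 = 361
|QE|² = 36 + 400 = 436
|QF|² = 25 + 4 = 29
|QG|² = 9 + 256 = 265
|QH|² = 9 + 361 = 370
|QJ|² = 49 + 25 = 74
|QK|² = 16 + 49 = 65
|QL|² = 36 + 36 = 72
|QM|² = 100 + 441 = 541
A is nearest.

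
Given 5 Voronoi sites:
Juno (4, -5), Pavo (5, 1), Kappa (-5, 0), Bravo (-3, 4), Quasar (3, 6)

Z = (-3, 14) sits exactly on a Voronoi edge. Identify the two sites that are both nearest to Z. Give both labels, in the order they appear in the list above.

Bravo and Quasar

Squared distances from Z to each site:
d²(Z, Juno) = 49 + 361 = 410
d²(Z, Pavo) = 64 + 169 = 233
d²(Z, Kappa) = 4 + 196 = 200
d²(Z, Bravo) = 0 + 100 = 100
d²(Z, Quasar) = 36 + 64 = 100
Z is equidistant from Bravo and Quasar (both at squared distance 100), and every other site is strictly farther — so Z lies on the Bravo–Quasar Voronoi edge.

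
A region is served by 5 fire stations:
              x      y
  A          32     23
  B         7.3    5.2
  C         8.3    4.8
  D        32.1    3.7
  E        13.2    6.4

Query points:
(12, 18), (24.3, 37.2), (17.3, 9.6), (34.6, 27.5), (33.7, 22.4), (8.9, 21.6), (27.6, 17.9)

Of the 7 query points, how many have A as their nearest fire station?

(12, 18) — d² to each: A:425, B:185.93, C:187.93, D:608.5, E:136 → nearest is E
(24.3, 37.2) — d² to each: A:260.93, B:1313, C:1305.76, D:1183.09, E:1071.85 → nearest is A
(17.3, 9.6) — d² to each: A:395.65, B:119.36, C:104.04, D:253.85, E:27.05 → nearest is E
(34.6, 27.5) — d² to each: A:27.01, B:1242.58, C:1206.98, D:572.69, E:903.17 → nearest is A
(33.7, 22.4) — d² to each: A:3.25, B:992.8, C:954.92, D:352.25, E:676.25 → nearest is A
(8.9, 21.6) — d² to each: A:535.57, B:271.52, C:282.6, D:858.65, E:249.53 → nearest is E
(27.6, 17.9) — d² to each: A:45.37, B:573.38, C:544.1, D:221.89, E:339.61 → nearest is A
4 of the 7 points have A as nearest.

4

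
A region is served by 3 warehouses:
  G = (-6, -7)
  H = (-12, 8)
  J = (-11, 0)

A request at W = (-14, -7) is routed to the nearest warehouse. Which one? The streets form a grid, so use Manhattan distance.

d(W,G) = 8 + 0 = 8
d(W,H) = 2 + 15 = 17
d(W,J) = 3 + 7 = 10
G is nearest.

G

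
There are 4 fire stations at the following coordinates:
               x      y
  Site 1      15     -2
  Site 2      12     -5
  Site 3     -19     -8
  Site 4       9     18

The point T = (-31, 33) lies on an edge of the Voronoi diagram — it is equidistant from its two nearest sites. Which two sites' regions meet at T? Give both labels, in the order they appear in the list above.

Squared distances from T to each site:
d²(T, Site 1) = (-31−15)² + (33−(-2))² = 2116 + 1225 = 3341
d²(T, Site 2) = (-31−12)² + (33−(-5))² = 1849 + 1444 = 3293
d²(T, Site 3) = (-31−(-19))² + (33−(-8))² = 144 + 1681 = 1825
d²(T, Site 4) = (-31−9)² + (33−18)² = 1600 + 225 = 1825
T is equidistant from Site 3 and Site 4 (both at squared distance 1825), and every other site is strictly farther — so T lies on the Site 3–Site 4 Voronoi edge.

Site 3 and Site 4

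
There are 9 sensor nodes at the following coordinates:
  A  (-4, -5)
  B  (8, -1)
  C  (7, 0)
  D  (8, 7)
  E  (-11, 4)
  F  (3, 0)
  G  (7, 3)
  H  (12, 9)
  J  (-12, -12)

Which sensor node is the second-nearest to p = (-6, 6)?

F

Since √ is increasing, it suffices to compare squared distances:
|pA|² = 4 + 121 = 125
|pB|² = 196 + 49 = 245
|pC|² = 169 + 36 = 205
|pD|² = 196 + 1 = 197
|pE|² = 25 + 4 = 29
|pF|² = 81 + 36 = 117
|pG|² = 169 + 9 = 178
|pH|² = 324 + 9 = 333
|pJ|² = 36 + 324 = 360
Sorted ascending: E, F, A, … — the second-nearest is F.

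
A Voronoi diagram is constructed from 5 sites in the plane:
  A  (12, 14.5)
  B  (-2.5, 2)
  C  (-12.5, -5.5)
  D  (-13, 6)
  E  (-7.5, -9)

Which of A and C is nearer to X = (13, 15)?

A

Compare squared distances:
|XA|² = (13−12)² + (15−14.5)² = 1 + 0.25 = 1.25
|XC|² = (13−(-12.5))² + (15−(-5.5))² = 650.25 + 420.25 = 1070.5
1.25 < 1070.5, so A is closer.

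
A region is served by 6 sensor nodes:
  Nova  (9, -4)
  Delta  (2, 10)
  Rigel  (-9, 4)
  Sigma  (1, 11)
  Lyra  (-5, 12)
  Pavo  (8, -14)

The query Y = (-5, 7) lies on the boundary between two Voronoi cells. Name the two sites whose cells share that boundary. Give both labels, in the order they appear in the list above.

Squared distances from Y to each site:
d²(Y, Nova) = (-5−9)² + (7−(-4))² = 196 + 121 = 317
d²(Y, Delta) = (-5−2)² + (7−10)² = 49 + 9 = 58
d²(Y, Rigel) = (-5−(-9))² + (7−4)² = 16 + 9 = 25
d²(Y, Sigma) = (-5−1)² + (7−11)² = 36 + 16 = 52
d²(Y, Lyra) = (-5−(-5))² + (7−12)² = 0 + 25 = 25
d²(Y, Pavo) = (-5−8)² + (7−(-14))² = 169 + 441 = 610
Y is equidistant from Rigel and Lyra (both at squared distance 25), and every other site is strictly farther — so Y lies on the Rigel–Lyra Voronoi edge.

Rigel and Lyra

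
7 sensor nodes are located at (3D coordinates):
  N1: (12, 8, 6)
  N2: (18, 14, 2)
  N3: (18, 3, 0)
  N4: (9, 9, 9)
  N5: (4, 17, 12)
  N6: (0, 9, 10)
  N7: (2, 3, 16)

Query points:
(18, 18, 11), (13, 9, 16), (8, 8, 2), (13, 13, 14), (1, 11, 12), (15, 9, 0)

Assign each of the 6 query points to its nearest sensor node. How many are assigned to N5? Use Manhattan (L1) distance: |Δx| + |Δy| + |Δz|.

(18, 18, 11) — d to each: N1:21, N2:13, N3:26, N4:20, N5:16, N6:28, N7:36 → nearest is N2
(13, 9, 16) — d to each: N1:12, N2:24, N3:27, N4:11, N5:21, N6:19, N7:17 → nearest is N4
(8, 8, 2) — d to each: N1:8, N2:16, N3:17, N4:9, N5:23, N6:17, N7:25 → nearest is N1
(13, 13, 14) — d to each: N1:14, N2:18, N3:29, N4:13, N5:15, N6:21, N7:23 → nearest is N4
(1, 11, 12) — d to each: N1:20, N2:30, N3:37, N4:13, N5:9, N6:5, N7:13 → nearest is N6
(15, 9, 0) — d to each: N1:10, N2:10, N3:9, N4:15, N5:31, N6:25, N7:35 → nearest is N3
0 of the 6 points have N5 as nearest.

0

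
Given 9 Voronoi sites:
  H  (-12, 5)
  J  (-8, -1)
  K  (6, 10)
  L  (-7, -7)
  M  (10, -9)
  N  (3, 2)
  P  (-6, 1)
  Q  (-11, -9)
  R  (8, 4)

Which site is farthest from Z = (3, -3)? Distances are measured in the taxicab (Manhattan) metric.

H

d(Z,H) = 15 + 8 = 23
d(Z,J) = 11 + 2 = 13
d(Z,K) = 3 + 13 = 16
d(Z,L) = 10 + 4 = 14
d(Z,M) = 7 + 6 = 13
d(Z,N) = 0 + 5 = 5
d(Z,P) = 9 + 4 = 13
d(Z,Q) = 14 + 6 = 20
d(Z,R) = 5 + 7 = 12
The largest is to H.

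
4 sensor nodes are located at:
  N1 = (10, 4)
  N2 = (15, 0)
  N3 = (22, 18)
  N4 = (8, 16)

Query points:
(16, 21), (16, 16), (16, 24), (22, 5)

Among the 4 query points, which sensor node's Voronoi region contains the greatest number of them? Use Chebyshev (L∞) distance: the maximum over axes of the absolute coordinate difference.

N3

(16, 21) — d to each: N1:17, N2:21, N3:6, N4:8 → nearest is N3
(16, 16) — d to each: N1:12, N2:16, N3:6, N4:8 → nearest is N3
(16, 24) — d to each: N1:20, N2:24, N3:6, N4:8 → nearest is N3
(22, 5) — d to each: N1:12, N2:7, N3:13, N4:14 → nearest is N2
Tally — N2:1, N3:3. N3 captures the most (3).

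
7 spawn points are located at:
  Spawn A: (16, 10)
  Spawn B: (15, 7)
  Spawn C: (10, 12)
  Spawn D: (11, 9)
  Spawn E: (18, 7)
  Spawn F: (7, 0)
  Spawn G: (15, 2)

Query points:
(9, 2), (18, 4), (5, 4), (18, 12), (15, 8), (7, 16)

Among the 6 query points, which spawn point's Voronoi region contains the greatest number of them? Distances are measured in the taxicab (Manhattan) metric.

(9, 2) — d to each: Spawn A:15, Spawn B:11, Spawn C:11, Spawn D:9, Spawn E:14, Spawn F:4, Spawn G:6 → nearest is Spawn F
(18, 4) — d to each: Spawn A:8, Spawn B:6, Spawn C:16, Spawn D:12, Spawn E:3, Spawn F:15, Spawn G:5 → nearest is Spawn E
(5, 4) — d to each: Spawn A:17, Spawn B:13, Spawn C:13, Spawn D:11, Spawn E:16, Spawn F:6, Spawn G:12 → nearest is Spawn F
(18, 12) — d to each: Spawn A:4, Spawn B:8, Spawn C:8, Spawn D:10, Spawn E:5, Spawn F:23, Spawn G:13 → nearest is Spawn A
(15, 8) — d to each: Spawn A:3, Spawn B:1, Spawn C:9, Spawn D:5, Spawn E:4, Spawn F:16, Spawn G:6 → nearest is Spawn B
(7, 16) — d to each: Spawn A:15, Spawn B:17, Spawn C:7, Spawn D:11, Spawn E:20, Spawn F:16, Spawn G:22 → nearest is Spawn C
Tally — Spawn A:1, Spawn B:1, Spawn C:1, Spawn E:1, Spawn F:2. Spawn F captures the most (2).

Spawn F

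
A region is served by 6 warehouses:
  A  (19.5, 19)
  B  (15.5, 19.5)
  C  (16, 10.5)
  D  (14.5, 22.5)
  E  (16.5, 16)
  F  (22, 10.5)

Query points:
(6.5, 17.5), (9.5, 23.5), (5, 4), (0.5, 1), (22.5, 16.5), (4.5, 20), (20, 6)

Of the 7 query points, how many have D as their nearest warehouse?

2

(6.5, 17.5) — d² to each: A:171.25, B:85, C:139.25, D:89, E:102.25, F:289.25 → nearest is B
(9.5, 23.5) — d² to each: A:120.25, B:52, C:211.25, D:26, E:105.25, F:325.25 → nearest is D
(5, 4) — d² to each: A:435.25, B:350.5, C:163.25, D:432.5, E:276.25, F:331.25 → nearest is C
(0.5, 1) — d² to each: A:685, B:567.25, C:330.5, D:658.25, E:481, F:552.5 → nearest is C
(22.5, 16.5) — d² to each: A:15.25, B:58, C:78.25, D:100, E:36.25, F:36.25 → nearest is A
(4.5, 20) — d² to each: A:226, B:121.25, C:222.5, D:106.25, E:160, F:396.5 → nearest is D
(20, 6) — d² to each: A:169.25, B:202.5, C:36.25, D:302.5, E:112.25, F:24.25 → nearest is F
2 of the 7 points have D as nearest.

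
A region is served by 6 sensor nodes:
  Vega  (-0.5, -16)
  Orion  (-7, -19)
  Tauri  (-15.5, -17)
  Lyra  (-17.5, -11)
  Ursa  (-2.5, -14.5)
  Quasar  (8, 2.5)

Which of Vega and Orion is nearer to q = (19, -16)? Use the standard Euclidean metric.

Vega

Compare squared distances:
d²(q, Vega) = (19−(-0.5))² + (-16−(-16))² = 380.25 + 0 = 380.25
d²(q, Orion) = (19−(-7))² + (-16−(-19))² = 676 + 9 = 685
380.25 < 685, so Vega is closer.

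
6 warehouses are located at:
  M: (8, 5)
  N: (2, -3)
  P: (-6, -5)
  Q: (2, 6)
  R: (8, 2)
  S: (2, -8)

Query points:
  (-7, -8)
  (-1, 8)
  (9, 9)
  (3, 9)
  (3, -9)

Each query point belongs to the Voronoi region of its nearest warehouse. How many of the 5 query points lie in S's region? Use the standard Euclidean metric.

1

(-7, -8) — d² to each: M:394, N:106, P:10, Q:277, R:325, S:81 → nearest is P
(-1, 8) — d² to each: M:90, N:130, P:194, Q:13, R:117, S:265 → nearest is Q
(9, 9) — d² to each: M:17, N:193, P:421, Q:58, R:50, S:338 → nearest is M
(3, 9) — d² to each: M:41, N:145, P:277, Q:10, R:74, S:290 → nearest is Q
(3, -9) — d² to each: M:221, N:37, P:97, Q:226, R:146, S:2 → nearest is S
1 of the 5 points has S as nearest.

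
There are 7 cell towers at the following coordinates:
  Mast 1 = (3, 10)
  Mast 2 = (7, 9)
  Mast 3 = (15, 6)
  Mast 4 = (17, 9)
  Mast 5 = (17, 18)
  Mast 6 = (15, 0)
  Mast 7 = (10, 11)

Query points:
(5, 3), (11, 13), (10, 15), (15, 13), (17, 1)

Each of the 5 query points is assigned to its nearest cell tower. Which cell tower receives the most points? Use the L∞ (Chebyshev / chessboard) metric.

(5, 3) — d to each: Mast 1:7, Mast 2:6, Mast 3:10, Mast 4:12, Mast 5:15, Mast 6:10, Mast 7:8 → nearest is Mast 2
(11, 13) — d to each: Mast 1:8, Mast 2:4, Mast 3:7, Mast 4:6, Mast 5:6, Mast 6:13, Mast 7:2 → nearest is Mast 7
(10, 15) — d to each: Mast 1:7, Mast 2:6, Mast 3:9, Mast 4:7, Mast 5:7, Mast 6:15, Mast 7:4 → nearest is Mast 7
(15, 13) — d to each: Mast 1:12, Mast 2:8, Mast 3:7, Mast 4:4, Mast 5:5, Mast 6:13, Mast 7:5 → nearest is Mast 4
(17, 1) — d to each: Mast 1:14, Mast 2:10, Mast 3:5, Mast 4:8, Mast 5:17, Mast 6:2, Mast 7:10 → nearest is Mast 6
Tally — Mast 2:1, Mast 4:1, Mast 6:1, Mast 7:2. Mast 7 captures the most (2).

Mast 7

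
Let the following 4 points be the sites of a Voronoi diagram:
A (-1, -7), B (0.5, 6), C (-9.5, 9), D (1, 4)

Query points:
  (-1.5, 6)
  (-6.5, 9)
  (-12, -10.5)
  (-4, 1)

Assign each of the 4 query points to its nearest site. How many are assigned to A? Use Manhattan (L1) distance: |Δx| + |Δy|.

1

(-1.5, 6) — d to each: A:13.5, B:2, C:11, D:4.5 → nearest is B
(-6.5, 9) — d to each: A:21.5, B:10, C:3, D:12.5 → nearest is C
(-12, -10.5) — d to each: A:14.5, B:29, C:22, D:27.5 → nearest is A
(-4, 1) — d to each: A:11, B:9.5, C:13.5, D:8 → nearest is D
1 of the 4 points has A as nearest.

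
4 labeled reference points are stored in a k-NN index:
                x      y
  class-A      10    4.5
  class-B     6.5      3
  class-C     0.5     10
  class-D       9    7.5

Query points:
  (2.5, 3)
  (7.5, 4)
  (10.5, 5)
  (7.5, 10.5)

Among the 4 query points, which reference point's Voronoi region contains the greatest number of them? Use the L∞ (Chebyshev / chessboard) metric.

(2.5, 3) — d to each: class-A:7.5, class-B:4, class-C:7, class-D:6.5 → nearest is class-B
(7.5, 4) — d to each: class-A:2.5, class-B:1, class-C:7, class-D:3.5 → nearest is class-B
(10.5, 5) — d to each: class-A:0.5, class-B:4, class-C:10, class-D:2.5 → nearest is class-A
(7.5, 10.5) — d to each: class-A:6, class-B:7.5, class-C:7, class-D:3 → nearest is class-D
Tally — class-A:1, class-B:2, class-D:1. class-B captures the most (2).

class-B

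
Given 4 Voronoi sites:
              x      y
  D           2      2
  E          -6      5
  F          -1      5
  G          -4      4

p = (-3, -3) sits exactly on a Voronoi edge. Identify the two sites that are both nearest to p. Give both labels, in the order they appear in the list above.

Squared distances from p to each site:
|pD|² = (-3−2)² + (-3−2)² = 25 + 25 = 50
|pE|² = (-3−(-6))² + (-3−5)² = 9 + 64 = 73
|pF|² = (-3−(-1))² + (-3−5)² = 4 + 64 = 68
|pG|² = (-3−(-4))² + (-3−4)² = 1 + 49 = 50
p is equidistant from D and G (both at squared distance 50), and every other site is strictly farther — so p lies on the D–G Voronoi edge.

D and G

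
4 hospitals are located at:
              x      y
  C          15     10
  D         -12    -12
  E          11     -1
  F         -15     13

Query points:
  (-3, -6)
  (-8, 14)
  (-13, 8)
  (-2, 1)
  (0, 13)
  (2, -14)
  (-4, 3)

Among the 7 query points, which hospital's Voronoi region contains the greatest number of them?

(-3, -6) — d² to each: C:580, D:117, E:221, F:505 → nearest is D
(-8, 14) — d² to each: C:545, D:692, E:586, F:50 → nearest is F
(-13, 8) — d² to each: C:788, D:401, E:657, F:29 → nearest is F
(-2, 1) — d² to each: C:370, D:269, E:173, F:313 → nearest is E
(0, 13) — d² to each: C:234, D:769, E:317, F:225 → nearest is F
(2, -14) — d² to each: C:745, D:200, E:250, F:1018 → nearest is D
(-4, 3) — d² to each: C:410, D:289, E:241, F:221 → nearest is F
Tally — D:2, E:1, F:4. F captures the most (4).

F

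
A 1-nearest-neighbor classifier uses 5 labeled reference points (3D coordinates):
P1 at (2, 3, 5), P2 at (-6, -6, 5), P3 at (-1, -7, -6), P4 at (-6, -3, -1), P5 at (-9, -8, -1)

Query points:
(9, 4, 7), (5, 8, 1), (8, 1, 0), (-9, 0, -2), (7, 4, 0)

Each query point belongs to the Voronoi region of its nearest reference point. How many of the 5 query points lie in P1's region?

4

(9, 4, 7) — d² to each: P1:54, P2:329, P3:390, P4:338, P5:532 → nearest is P1
(5, 8, 1) — d² to each: P1:50, P2:333, P3:310, P4:246, P5:456 → nearest is P1
(8, 1, 0) — d² to each: P1:65, P2:270, P3:181, P4:213, P5:371 → nearest is P1
(-9, 0, -2) — d² to each: P1:179, P2:94, P3:129, P4:19, P5:65 → nearest is P4
(7, 4, 0) — d² to each: P1:51, P2:294, P3:221, P4:219, P5:401 → nearest is P1
4 of the 5 points have P1 as nearest.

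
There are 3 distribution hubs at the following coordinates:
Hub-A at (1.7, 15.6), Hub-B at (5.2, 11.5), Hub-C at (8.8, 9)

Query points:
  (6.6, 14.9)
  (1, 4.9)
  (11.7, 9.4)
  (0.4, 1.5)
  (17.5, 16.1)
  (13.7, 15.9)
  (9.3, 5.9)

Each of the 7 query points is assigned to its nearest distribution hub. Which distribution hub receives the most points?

Hub-C

(6.6, 14.9) — d² to each: Hub-A:24.5, Hub-B:13.52, Hub-C:39.65 → nearest is Hub-B
(1, 4.9) — d² to each: Hub-A:114.98, Hub-B:61.2, Hub-C:77.65 → nearest is Hub-B
(11.7, 9.4) — d² to each: Hub-A:138.44, Hub-B:46.66, Hub-C:8.57 → nearest is Hub-C
(0.4, 1.5) — d² to each: Hub-A:200.5, Hub-B:123.04, Hub-C:126.81 → nearest is Hub-B
(17.5, 16.1) — d² to each: Hub-A:249.89, Hub-B:172.45, Hub-C:126.1 → nearest is Hub-C
(13.7, 15.9) — d² to each: Hub-A:144.09, Hub-B:91.61, Hub-C:71.62 → nearest is Hub-C
(9.3, 5.9) — d² to each: Hub-A:151.85, Hub-B:48.17, Hub-C:9.86 → nearest is Hub-C
Tally — Hub-B:3, Hub-C:4. Hub-C captures the most (4).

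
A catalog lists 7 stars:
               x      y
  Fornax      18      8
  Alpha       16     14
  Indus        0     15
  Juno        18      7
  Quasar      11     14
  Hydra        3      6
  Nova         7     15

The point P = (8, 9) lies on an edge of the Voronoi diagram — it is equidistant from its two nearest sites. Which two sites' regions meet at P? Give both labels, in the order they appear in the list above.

Quasar and Hydra

Squared distances from P to each site:
d²(P, Fornax) = (8−18)² + (9−8)² = 100 + 1 = 101
d²(P, Alpha) = (8−16)² + (9−14)² = 64 + 25 = 89
d²(P, Indus) = (8−0)² + (9−15)² = 64 + 36 = 100
d²(P, Juno) = (8−18)² + (9−7)² = 100 + 4 = 104
d²(P, Quasar) = (8−11)² + (9−14)² = 9 + 25 = 34
d²(P, Hydra) = (8−3)² + (9−6)² = 25 + 9 = 34
d²(P, Nova) = (8−7)² + (9−15)² = 1 + 36 = 37
P is equidistant from Quasar and Hydra (both at squared distance 34), and every other site is strictly farther — so P lies on the Quasar–Hydra Voronoi edge.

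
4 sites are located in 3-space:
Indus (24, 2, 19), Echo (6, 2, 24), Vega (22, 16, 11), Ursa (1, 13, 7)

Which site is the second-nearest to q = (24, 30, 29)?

Indus

Squared Euclidean distances:
d²(q, Indus) = 0 + 784 + 100 = 884
d²(q, Echo) = 324 + 784 + 25 = 1133
d²(q, Vega) = 4 + 196 + 324 = 524
d²(q, Ursa) = 529 + 289 + 484 = 1302
Sorted ascending: Vega, Indus, Echo, … — the second-nearest is Indus.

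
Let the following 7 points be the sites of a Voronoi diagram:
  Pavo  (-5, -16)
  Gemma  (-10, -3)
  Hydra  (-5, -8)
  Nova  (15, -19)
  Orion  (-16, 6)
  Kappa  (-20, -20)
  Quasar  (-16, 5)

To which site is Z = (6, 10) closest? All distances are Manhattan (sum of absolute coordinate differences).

d(Z, Pavo) = |6−(-5)| + |10−(-16)| = 11 + 26 = 37
d(Z, Gemma) = |6−(-10)| + |10−(-3)| = 16 + 13 = 29
d(Z, Hydra) = |6−(-5)| + |10−(-8)| = 11 + 18 = 29
d(Z, Nova) = |6−15| + |10−(-19)| = 9 + 29 = 38
d(Z, Orion) = |6−(-16)| + |10−6| = 22 + 4 = 26
d(Z, Kappa) = |6−(-20)| + |10−(-20)| = 26 + 30 = 56
d(Z, Quasar) = |6−(-16)| + |10−5| = 22 + 5 = 27
Minimum is at Orion.

Orion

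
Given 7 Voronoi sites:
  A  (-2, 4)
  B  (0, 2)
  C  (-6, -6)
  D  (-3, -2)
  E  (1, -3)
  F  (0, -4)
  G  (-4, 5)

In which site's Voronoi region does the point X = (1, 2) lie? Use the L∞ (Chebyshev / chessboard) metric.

d(X,A) = max(3, 2) = 3
d(X,B) = max(1, 0) = 1
d(X,C) = max(7, 8) = 8
d(X,D) = max(4, 4) = 4
d(X,E) = max(0, 5) = 5
d(X,F) = max(1, 6) = 6
d(X,G) = max(5, 3) = 5
The smallest is to B, so X lies in the Voronoi region of B.

B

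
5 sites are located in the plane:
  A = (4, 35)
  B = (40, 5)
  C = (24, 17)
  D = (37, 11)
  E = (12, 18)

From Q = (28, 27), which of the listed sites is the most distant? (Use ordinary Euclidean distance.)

Since √ is increasing, it suffices to compare squared distances:
|QA|² = 576 + 64 = 640
|QB|² = 144 + 484 = 628
|QC|² = 16 + 100 = 116
|QD|² = 81 + 256 = 337
|QE|² = 256 + 81 = 337
The largest is to A.

A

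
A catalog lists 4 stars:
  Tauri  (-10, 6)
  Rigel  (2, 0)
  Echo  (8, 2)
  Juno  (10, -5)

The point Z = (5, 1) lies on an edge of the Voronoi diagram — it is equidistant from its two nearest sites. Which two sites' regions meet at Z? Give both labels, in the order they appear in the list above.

Squared distances from Z to each site:
d²(Z, Tauri) = (5−(-10))² + (1−6)² = 225 + 25 = 250
d²(Z, Rigel) = (5−2)² + (1−0)² = 9 + 1 = 10
d²(Z, Echo) = (5−8)² + (1−2)² = 9 + 1 = 10
d²(Z, Juno) = (5−10)² + (1−(-5))² = 25 + 36 = 61
Z is equidistant from Rigel and Echo (both at squared distance 10), and every other site is strictly farther — so Z lies on the Rigel–Echo Voronoi edge.

Rigel and Echo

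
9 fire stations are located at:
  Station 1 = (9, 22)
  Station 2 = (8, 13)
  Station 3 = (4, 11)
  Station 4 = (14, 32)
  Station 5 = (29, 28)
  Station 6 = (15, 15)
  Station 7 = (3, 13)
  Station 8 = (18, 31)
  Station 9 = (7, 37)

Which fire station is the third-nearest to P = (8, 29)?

Station 9

Compare squared distances (the ordering matches that of the actual distances):
d²(P, Station 1) = (8−9)² + (29−22)² = 1 + 49 = 50
d²(P, Station 2) = (8−8)² + (29−13)² = 0 + 256 = 256
d²(P, Station 3) = (8−4)² + (29−11)² = 16 + 324 = 340
d²(P, Station 4) = (8−14)² + (29−32)² = 36 + 9 = 45
d²(P, Station 5) = (8−29)² + (29−28)² = 441 + 1 = 442
d²(P, Station 6) = (8−15)² + (29−15)² = 49 + 196 = 245
d²(P, Station 7) = (8−3)² + (29−13)² = 25 + 256 = 281
d²(P, Station 8) = (8−18)² + (29−31)² = 100 + 4 = 104
d²(P, Station 9) = (8−7)² + (29−37)² = 1 + 64 = 65
Sorted ascending: Station 4, Station 1, Station 9, Station 8, … — the third-nearest is Station 9.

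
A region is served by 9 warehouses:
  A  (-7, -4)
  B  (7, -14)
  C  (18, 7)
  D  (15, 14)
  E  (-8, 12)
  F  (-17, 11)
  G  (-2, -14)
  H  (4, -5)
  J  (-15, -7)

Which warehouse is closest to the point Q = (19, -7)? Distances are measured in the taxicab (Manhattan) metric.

C

d(Q,A) = 26 + 3 = 29
d(Q,B) = 12 + 7 = 19
d(Q,C) = 1 + 14 = 15
d(Q,D) = 4 + 21 = 25
d(Q,E) = 27 + 19 = 46
d(Q,F) = 36 + 18 = 54
d(Q,G) = 21 + 7 = 28
d(Q,H) = 15 + 2 = 17
d(Q,J) = 34 + 0 = 34
Minimum is at C.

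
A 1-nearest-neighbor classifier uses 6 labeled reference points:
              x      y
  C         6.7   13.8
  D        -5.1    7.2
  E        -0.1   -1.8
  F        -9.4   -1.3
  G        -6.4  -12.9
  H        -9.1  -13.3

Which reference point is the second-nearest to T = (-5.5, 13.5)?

Squared Euclidean distances:
|TC|² = (-5.5−6.7)² + (13.5−13.8)² = 148.84 + 0.09 = 148.93
|TD|² = (-5.5−(-5.1))² + (13.5−7.2)² = 0.16 + 39.69 = 39.85
|TE|² = (-5.5−(-0.1))² + (13.5−(-1.8))² = 29.16 + 234.09 = 263.25
|TF|² = (-5.5−(-9.4))² + (13.5−(-1.3))² = 15.21 + 219.04 = 234.25
|TG|² = (-5.5−(-6.4))² + (13.5−(-12.9))² = 0.81 + 696.96 = 697.77
|TH|² = (-5.5−(-9.1))² + (13.5−(-13.3))² = 12.96 + 718.24 = 731.2
Sorted ascending: D, C, F, … — the second-nearest is C.

C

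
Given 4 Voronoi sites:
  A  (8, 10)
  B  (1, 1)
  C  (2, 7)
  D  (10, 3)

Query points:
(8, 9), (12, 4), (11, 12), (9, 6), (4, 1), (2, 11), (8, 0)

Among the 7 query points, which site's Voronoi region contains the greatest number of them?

(8, 9) — d² to each: A:1, B:113, C:40, D:40 → nearest is A
(12, 4) — d² to each: A:52, B:130, C:109, D:5 → nearest is D
(11, 12) — d² to each: A:13, B:221, C:106, D:82 → nearest is A
(9, 6) — d² to each: A:17, B:89, C:50, D:10 → nearest is D
(4, 1) — d² to each: A:97, B:9, C:40, D:40 → nearest is B
(2, 11) — d² to each: A:37, B:101, C:16, D:128 → nearest is C
(8, 0) — d² to each: A:100, B:50, C:85, D:13 → nearest is D
Tally — A:2, B:1, C:1, D:3. D captures the most (3).

D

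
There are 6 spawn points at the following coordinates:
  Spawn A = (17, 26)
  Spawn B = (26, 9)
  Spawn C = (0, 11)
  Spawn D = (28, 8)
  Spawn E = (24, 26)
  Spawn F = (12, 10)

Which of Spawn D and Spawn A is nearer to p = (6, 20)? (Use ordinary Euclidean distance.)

Spawn A

Compare squared distances:
d²(p, Spawn D) = (6−28)² + (20−8)² = 484 + 144 = 628
d²(p, Spawn A) = (6−17)² + (20−26)² = 121 + 36 = 157
628 > 157, so Spawn A is closer.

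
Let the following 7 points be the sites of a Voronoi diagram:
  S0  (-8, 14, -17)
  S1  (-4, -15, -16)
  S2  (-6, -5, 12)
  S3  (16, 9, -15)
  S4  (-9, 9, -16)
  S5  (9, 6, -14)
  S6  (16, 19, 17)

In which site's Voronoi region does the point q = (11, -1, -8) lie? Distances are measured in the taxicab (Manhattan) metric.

d(q,S0) = |11−(-8)| + |-1−14| + |-8−(-17)| = 19 + 15 + 9 = 43
d(q,S1) = |11−(-4)| + |-1−(-15)| + |-8−(-16)| = 15 + 14 + 8 = 37
d(q,S2) = |11−(-6)| + |-1−(-5)| + |-8−12| = 17 + 4 + 20 = 41
d(q,S3) = |11−16| + |-1−9| + |-8−(-15)| = 5 + 10 + 7 = 22
d(q,S4) = |11−(-9)| + |-1−9| + |-8−(-16)| = 20 + 10 + 8 = 38
d(q,S5) = |11−9| + |-1−6| + |-8−(-14)| = 2 + 7 + 6 = 15
d(q,S6) = |11−16| + |-1−19| + |-8−17| = 5 + 20 + 25 = 50
The smallest is to S5, so q lies in the Voronoi region of S5.

S5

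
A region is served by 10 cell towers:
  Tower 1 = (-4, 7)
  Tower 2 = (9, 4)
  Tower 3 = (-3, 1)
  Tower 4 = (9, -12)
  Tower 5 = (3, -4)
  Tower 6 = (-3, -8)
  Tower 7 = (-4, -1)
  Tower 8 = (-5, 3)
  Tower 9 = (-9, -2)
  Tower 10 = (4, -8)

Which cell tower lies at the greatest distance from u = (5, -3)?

Tower 9

Since √ is increasing, it suffices to compare squared distances:
d²(u, Tower 1) = (5−(-4))² + (-3−7)² = 81 + 100 = 181
d²(u, Tower 2) = (5−9)² + (-3−4)² = 16 + 49 = 65
d²(u, Tower 3) = (5−(-3))² + (-3−1)² = 64 + 16 = 80
d²(u, Tower 4) = (5−9)² + (-3−(-12))² = 16 + 81 = 97
d²(u, Tower 5) = (5−3)² + (-3−(-4))² = 4 + 1 = 5
d²(u, Tower 6) = (5−(-3))² + (-3−(-8))² = 64 + 25 = 89
d²(u, Tower 7) = (5−(-4))² + (-3−(-1))² = 81 + 4 = 85
d²(u, Tower 8) = (5−(-5))² + (-3−3)² = 100 + 36 = 136
d²(u, Tower 9) = (5−(-9))² + (-3−(-2))² = 196 + 1 = 197
d²(u, Tower 10) = (5−4)² + (-3−(-8))² = 1 + 25 = 26
The largest is to Tower 9.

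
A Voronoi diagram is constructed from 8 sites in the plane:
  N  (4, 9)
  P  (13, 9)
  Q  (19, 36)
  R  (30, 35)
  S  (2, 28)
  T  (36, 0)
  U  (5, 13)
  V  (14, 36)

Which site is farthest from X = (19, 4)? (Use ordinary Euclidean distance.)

Since √ is increasing, it suffices to compare squared distances:
|XN|² = (19−4)² + (4−9)² = 225 + 25 = 250
|XP|² = (19−13)² + (4−9)² = 36 + 25 = 61
|XQ|² = (19−19)² + (4−36)² = 0 + 1024 = 1024
|XR|² = (19−30)² + (4−35)² = 121 + 961 = 1082
|XS|² = (19−2)² + (4−28)² = 289 + 576 = 865
|XT|² = (19−36)² + (4−0)² = 289 + 16 = 305
|XU|² = (19−5)² + (4−13)² = 196 + 81 = 277
|XV|² = (19−14)² + (4−36)² = 25 + 1024 = 1049
The largest is to R.

R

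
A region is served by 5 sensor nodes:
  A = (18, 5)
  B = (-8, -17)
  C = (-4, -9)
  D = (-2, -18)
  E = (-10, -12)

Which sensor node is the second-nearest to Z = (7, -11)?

Compare squared distances (the ordering matches that of the actual distances):
|ZA|² = (7−18)² + (-11−5)² = 121 + 256 = 377
|ZB|² = (7−(-8))² + (-11−(-17))² = 225 + 36 = 261
|ZC|² = (7−(-4))² + (-11−(-9))² = 121 + 4 = 125
|ZD|² = (7−(-2))² + (-11−(-18))² = 81 + 49 = 130
|ZE|² = (7−(-10))² + (-11−(-12))² = 289 + 1 = 290
Sorted ascending: C, D, B, … — the second-nearest is D.

D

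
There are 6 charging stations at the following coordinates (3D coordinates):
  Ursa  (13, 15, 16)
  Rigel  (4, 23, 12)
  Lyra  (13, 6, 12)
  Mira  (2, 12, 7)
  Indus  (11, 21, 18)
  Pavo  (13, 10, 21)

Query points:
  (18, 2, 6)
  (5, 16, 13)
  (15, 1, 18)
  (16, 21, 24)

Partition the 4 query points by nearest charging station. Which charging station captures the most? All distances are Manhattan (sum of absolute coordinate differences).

Lyra

(18, 2, 6) — d to each: Ursa:28, Rigel:41, Lyra:15, Mira:27, Indus:38, Pavo:28 → nearest is Lyra
(5, 16, 13) — d to each: Ursa:12, Rigel:9, Lyra:19, Mira:13, Indus:16, Pavo:22 → nearest is Rigel
(15, 1, 18) — d to each: Ursa:18, Rigel:39, Lyra:13, Mira:35, Indus:24, Pavo:14 → nearest is Lyra
(16, 21, 24) — d to each: Ursa:17, Rigel:26, Lyra:30, Mira:40, Indus:11, Pavo:17 → nearest is Indus
Tally — Rigel:1, Lyra:2, Indus:1. Lyra captures the most (2).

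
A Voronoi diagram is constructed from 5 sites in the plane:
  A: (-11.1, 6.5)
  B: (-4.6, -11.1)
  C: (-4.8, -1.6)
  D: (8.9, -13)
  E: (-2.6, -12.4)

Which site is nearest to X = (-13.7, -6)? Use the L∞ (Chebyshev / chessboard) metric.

C

d(X,A) = max(2.6, 12.5) = 12.5
d(X,B) = max(9.1, 5.1) = 9.1
d(X,C) = max(8.9, 4.4) = 8.9
d(X,D) = max(22.6, 7) = 22.6
d(X,E) = max(11.1, 6.4) = 11.1
C is nearest.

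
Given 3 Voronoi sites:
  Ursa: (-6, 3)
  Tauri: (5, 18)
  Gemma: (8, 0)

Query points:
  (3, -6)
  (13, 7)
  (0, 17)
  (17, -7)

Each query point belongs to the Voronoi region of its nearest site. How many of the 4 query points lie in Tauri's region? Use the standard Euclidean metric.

1

(3, -6) — d² to each: Ursa:162, Tauri:580, Gemma:61 → nearest is Gemma
(13, 7) — d² to each: Ursa:377, Tauri:185, Gemma:74 → nearest is Gemma
(0, 17) — d² to each: Ursa:232, Tauri:26, Gemma:353 → nearest is Tauri
(17, -7) — d² to each: Ursa:629, Tauri:769, Gemma:130 → nearest is Gemma
1 of the 4 points has Tauri as nearest.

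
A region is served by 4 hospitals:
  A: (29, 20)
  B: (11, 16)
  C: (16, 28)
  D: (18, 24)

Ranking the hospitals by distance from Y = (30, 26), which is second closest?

Since √ is increasing, it suffices to compare squared distances:
|YA|² = (30−29)² + (26−20)² = 1 + 36 = 37
|YB|² = (30−11)² + (26−16)² = 361 + 100 = 461
|YC|² = (30−16)² + (26−28)² = 196 + 4 = 200
|YD|² = (30−18)² + (26−24)² = 144 + 4 = 148
Sorted ascending: A, D, C, … — the second-nearest is D.

D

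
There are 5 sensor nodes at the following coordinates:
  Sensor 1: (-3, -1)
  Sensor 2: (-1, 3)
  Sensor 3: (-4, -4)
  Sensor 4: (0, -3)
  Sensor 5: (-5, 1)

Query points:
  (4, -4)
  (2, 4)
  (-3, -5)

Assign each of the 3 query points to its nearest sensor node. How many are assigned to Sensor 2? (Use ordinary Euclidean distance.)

1

(4, -4) — d² to each: Sensor 1:58, Sensor 2:74, Sensor 3:64, Sensor 4:17, Sensor 5:106 → nearest is Sensor 4
(2, 4) — d² to each: Sensor 1:50, Sensor 2:10, Sensor 3:100, Sensor 4:53, Sensor 5:58 → nearest is Sensor 2
(-3, -5) — d² to each: Sensor 1:16, Sensor 2:68, Sensor 3:2, Sensor 4:13, Sensor 5:40 → nearest is Sensor 3
1 of the 3 points has Sensor 2 as nearest.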